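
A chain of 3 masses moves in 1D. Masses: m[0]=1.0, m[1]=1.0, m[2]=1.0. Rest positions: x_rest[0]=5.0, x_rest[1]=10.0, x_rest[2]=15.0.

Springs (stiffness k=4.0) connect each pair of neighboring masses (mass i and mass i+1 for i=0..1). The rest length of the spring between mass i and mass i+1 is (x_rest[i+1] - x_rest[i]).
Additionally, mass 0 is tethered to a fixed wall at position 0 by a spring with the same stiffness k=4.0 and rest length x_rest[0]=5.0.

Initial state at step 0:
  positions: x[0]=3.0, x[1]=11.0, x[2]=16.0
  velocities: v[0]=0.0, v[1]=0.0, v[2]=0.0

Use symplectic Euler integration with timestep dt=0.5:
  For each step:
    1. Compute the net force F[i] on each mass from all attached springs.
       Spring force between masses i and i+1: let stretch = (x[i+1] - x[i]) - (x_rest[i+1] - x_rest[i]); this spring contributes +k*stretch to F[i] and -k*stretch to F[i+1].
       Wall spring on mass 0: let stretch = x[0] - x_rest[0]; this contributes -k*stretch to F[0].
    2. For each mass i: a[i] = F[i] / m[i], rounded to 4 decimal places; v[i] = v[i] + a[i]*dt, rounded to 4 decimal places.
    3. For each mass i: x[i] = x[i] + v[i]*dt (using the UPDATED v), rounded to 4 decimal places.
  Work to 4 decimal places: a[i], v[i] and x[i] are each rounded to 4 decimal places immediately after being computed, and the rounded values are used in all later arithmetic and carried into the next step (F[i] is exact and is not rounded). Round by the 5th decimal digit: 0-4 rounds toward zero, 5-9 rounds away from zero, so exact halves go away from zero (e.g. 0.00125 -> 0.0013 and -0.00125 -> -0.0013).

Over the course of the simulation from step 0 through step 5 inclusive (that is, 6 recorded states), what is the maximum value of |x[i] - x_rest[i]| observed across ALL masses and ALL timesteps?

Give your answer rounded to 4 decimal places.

Answer: 3.0000

Derivation:
Step 0: x=[3.0000 11.0000 16.0000] v=[0.0000 0.0000 0.0000]
Step 1: x=[8.0000 8.0000 16.0000] v=[10.0000 -6.0000 0.0000]
Step 2: x=[5.0000 13.0000 13.0000] v=[-6.0000 10.0000 -6.0000]
Step 3: x=[5.0000 10.0000 15.0000] v=[0.0000 -6.0000 4.0000]
Step 4: x=[5.0000 7.0000 17.0000] v=[0.0000 -6.0000 4.0000]
Step 5: x=[2.0000 12.0000 14.0000] v=[-6.0000 10.0000 -6.0000]
Max displacement = 3.0000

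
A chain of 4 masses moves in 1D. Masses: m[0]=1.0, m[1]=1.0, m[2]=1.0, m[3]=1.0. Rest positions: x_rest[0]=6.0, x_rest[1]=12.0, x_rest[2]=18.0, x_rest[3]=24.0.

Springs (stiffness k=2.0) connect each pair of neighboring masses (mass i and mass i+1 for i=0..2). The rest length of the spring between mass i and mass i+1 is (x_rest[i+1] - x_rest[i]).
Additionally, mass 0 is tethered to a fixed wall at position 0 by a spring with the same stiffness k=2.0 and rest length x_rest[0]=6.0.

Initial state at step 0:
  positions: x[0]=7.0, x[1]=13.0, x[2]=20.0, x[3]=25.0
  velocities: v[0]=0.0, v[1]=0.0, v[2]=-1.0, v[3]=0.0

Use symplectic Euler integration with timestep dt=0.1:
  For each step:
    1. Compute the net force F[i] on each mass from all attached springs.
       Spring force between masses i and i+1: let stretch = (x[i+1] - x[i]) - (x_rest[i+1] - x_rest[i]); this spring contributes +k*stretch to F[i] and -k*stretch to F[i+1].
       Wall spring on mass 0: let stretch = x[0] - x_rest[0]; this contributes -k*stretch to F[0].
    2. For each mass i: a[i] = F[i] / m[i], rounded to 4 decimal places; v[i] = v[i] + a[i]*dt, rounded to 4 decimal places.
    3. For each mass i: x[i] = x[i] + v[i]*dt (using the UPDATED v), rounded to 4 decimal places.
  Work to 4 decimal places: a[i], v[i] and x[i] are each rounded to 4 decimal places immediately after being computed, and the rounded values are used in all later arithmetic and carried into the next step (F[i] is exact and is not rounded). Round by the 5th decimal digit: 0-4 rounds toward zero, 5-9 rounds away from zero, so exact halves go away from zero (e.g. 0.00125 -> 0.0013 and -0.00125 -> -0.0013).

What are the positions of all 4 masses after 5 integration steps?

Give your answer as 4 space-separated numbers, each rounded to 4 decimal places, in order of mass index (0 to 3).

Answer: 6.7388 13.1974 19.0547 25.2224

Derivation:
Step 0: x=[7.0000 13.0000 20.0000 25.0000] v=[0.0000 0.0000 -1.0000 0.0000]
Step 1: x=[6.9800 13.0200 19.8600 25.0200] v=[-0.2000 0.2000 -1.4000 0.2000]
Step 2: x=[6.9412 13.0560 19.6864 25.0568] v=[-0.3880 0.3600 -1.7360 0.3680]
Step 3: x=[6.8859 13.1023 19.4876 25.1062] v=[-0.5533 0.4631 -1.9880 0.4939]
Step 4: x=[6.8172 13.1520 19.2735 25.1632] v=[-0.6872 0.4969 -2.1413 0.5702]
Step 5: x=[6.7388 13.1974 19.0547 25.2224] v=[-0.7837 0.4542 -2.1877 0.5923]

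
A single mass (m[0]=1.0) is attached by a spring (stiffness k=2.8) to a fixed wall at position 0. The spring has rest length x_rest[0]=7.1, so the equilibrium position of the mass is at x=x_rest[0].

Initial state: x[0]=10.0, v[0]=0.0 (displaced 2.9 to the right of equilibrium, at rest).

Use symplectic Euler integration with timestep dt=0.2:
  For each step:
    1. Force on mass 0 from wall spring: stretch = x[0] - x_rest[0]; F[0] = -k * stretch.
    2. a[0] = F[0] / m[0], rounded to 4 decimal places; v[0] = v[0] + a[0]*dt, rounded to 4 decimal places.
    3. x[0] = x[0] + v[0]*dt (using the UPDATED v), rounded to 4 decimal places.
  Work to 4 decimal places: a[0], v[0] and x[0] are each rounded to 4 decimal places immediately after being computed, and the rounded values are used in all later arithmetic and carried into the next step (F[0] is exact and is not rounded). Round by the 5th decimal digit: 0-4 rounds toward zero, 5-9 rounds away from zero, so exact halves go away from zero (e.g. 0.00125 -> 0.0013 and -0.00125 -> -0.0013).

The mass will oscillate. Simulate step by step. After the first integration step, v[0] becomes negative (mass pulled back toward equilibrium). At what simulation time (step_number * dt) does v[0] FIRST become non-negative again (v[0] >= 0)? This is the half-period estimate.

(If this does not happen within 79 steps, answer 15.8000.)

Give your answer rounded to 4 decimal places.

Answer: 2.0000

Derivation:
Step 0: x=[10.0000] v=[0.0000]
Step 1: x=[9.6752] v=[-1.6240]
Step 2: x=[9.0620] v=[-3.0661]
Step 3: x=[8.2290] v=[-4.1648]
Step 4: x=[7.2696] v=[-4.7970]
Step 5: x=[6.2912] v=[-4.8920]
Step 6: x=[5.4034] v=[-4.4391]
Step 7: x=[4.7056] v=[-3.4890]
Step 8: x=[4.2760] v=[-2.1481]
Step 9: x=[4.1627] v=[-0.5667]
Step 10: x=[4.3783] v=[1.0782]
First v>=0 after going negative at step 10, time=2.0000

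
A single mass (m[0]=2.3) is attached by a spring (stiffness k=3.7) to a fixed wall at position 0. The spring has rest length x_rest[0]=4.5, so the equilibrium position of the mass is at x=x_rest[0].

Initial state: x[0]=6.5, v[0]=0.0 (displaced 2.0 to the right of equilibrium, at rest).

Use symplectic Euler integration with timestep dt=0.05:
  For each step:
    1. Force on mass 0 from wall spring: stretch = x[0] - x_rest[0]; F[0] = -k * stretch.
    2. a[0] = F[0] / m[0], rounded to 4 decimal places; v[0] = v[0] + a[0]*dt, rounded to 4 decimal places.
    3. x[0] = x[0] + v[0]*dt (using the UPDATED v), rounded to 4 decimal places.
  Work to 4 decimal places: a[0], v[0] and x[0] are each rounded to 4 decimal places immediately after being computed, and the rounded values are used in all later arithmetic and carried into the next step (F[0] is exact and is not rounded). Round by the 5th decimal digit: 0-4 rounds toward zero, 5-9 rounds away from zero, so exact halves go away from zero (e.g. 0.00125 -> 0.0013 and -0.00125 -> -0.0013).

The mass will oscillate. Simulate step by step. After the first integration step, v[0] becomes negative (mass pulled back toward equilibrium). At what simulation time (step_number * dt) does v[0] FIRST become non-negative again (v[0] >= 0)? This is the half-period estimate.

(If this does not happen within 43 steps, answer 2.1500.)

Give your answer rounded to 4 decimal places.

Step 0: x=[6.5000] v=[0.0000]
Step 1: x=[6.4920] v=[-0.1609]
Step 2: x=[6.4759] v=[-0.3211]
Step 3: x=[6.4519] v=[-0.4800]
Step 4: x=[6.4201] v=[-0.6370]
Step 5: x=[6.3805] v=[-0.7914]
Step 6: x=[6.3334] v=[-0.9427]
Step 7: x=[6.2789] v=[-1.0902]
Step 8: x=[6.2172] v=[-1.2333]
Step 9: x=[6.1486] v=[-1.3714]
Step 10: x=[6.0734] v=[-1.5040]
Step 11: x=[5.9919] v=[-1.6306]
Step 12: x=[5.9044] v=[-1.7506]
Step 13: x=[5.8112] v=[-1.8636]
Step 14: x=[5.7127] v=[-1.9691]
Step 15: x=[5.6094] v=[-2.0666]
Step 16: x=[5.5016] v=[-2.1558]
Step 17: x=[5.3898] v=[-2.2364]
Step 18: x=[5.2744] v=[-2.3080]
Step 19: x=[5.1559] v=[-2.3703]
Step 20: x=[5.0347] v=[-2.4231]
Step 21: x=[4.9114] v=[-2.4661]
Step 22: x=[4.7864] v=[-2.4992]
Step 23: x=[4.6603] v=[-2.5222]
Step 24: x=[4.5335] v=[-2.5351]
Step 25: x=[4.4066] v=[-2.5378]
Step 26: x=[4.2801] v=[-2.5303]
Step 27: x=[4.1545] v=[-2.5126]
Step 28: x=[4.0303] v=[-2.4848]
Step 29: x=[3.9080] v=[-2.4470]
Step 30: x=[3.7880] v=[-2.3994]
Step 31: x=[3.6709] v=[-2.3421]
Step 32: x=[3.5571] v=[-2.2754]
Step 33: x=[3.4471] v=[-2.1996]
Step 34: x=[3.3414] v=[-2.1149]
Step 35: x=[3.2403] v=[-2.0217]
Step 36: x=[3.1443] v=[-1.9204]
Step 37: x=[3.0537] v=[-1.8114]
Step 38: x=[2.9689] v=[-1.6951]
Step 39: x=[2.8903] v=[-1.5719]
Step 40: x=[2.8182] v=[-1.4424]
Step 41: x=[2.7528] v=[-1.3071]
Step 42: x=[2.6945] v=[-1.1666]
Step 43: x=[2.6434] v=[-1.0214]
v[0] did not become non-negative within 43 steps; using fallback time=2.1500

Answer: 2.1500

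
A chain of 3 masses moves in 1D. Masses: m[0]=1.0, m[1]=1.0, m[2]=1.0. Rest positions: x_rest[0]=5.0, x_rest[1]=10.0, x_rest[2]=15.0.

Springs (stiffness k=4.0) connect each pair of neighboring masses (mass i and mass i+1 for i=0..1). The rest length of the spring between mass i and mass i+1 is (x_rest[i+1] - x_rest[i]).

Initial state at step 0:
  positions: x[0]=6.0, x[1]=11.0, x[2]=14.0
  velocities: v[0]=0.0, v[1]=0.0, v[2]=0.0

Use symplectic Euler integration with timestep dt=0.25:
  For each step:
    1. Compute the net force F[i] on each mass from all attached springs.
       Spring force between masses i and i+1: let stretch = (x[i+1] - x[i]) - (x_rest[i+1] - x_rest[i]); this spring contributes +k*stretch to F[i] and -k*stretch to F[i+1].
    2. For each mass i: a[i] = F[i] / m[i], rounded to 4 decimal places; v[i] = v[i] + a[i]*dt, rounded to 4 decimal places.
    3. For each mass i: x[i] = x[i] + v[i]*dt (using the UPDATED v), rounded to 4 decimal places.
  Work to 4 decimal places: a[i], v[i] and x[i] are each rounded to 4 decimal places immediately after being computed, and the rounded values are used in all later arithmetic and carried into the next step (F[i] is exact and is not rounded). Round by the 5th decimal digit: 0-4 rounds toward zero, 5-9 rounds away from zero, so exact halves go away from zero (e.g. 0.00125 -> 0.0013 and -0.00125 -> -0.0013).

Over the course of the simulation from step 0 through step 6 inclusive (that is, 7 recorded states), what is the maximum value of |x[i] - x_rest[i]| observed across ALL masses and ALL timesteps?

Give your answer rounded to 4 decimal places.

Answer: 1.2344

Derivation:
Step 0: x=[6.0000 11.0000 14.0000] v=[0.0000 0.0000 0.0000]
Step 1: x=[6.0000 10.5000 14.5000] v=[0.0000 -2.0000 2.0000]
Step 2: x=[5.8750 9.8750 15.2500] v=[-0.5000 -2.5000 3.0000]
Step 3: x=[5.5000 9.5938 15.9063] v=[-1.5000 -1.1250 2.6250]
Step 4: x=[4.8985 9.8672 16.2344] v=[-2.4062 1.0937 1.3125]
Step 5: x=[4.2891 10.4903 16.2207] v=[-2.4375 2.4922 -0.0547]
Step 6: x=[3.9800 10.9957 16.0244] v=[-1.2363 2.0214 -0.7851]
Max displacement = 1.2344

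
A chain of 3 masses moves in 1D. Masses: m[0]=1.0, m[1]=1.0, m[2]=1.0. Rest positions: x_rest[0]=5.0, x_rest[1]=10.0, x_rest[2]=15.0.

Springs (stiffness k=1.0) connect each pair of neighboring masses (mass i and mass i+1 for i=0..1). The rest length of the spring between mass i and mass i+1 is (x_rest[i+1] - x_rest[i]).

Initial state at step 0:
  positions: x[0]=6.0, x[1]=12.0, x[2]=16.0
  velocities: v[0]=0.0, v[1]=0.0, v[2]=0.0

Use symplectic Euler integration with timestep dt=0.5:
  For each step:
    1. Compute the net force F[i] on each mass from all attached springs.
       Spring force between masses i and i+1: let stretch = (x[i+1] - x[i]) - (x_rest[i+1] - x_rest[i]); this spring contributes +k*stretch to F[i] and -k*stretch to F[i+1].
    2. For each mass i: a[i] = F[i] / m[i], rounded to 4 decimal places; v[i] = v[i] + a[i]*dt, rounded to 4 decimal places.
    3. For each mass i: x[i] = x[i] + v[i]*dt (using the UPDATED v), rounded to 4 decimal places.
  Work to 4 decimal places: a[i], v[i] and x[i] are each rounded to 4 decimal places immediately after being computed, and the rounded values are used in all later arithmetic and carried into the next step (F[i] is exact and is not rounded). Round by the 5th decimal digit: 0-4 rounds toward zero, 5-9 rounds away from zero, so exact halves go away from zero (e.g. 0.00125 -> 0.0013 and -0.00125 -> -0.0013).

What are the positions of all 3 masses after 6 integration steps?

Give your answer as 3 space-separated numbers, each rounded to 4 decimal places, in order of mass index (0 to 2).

Answer: 6.0024 11.9958 16.0024

Derivation:
Step 0: x=[6.0000 12.0000 16.0000] v=[0.0000 0.0000 0.0000]
Step 1: x=[6.2500 11.5000 16.2500] v=[0.5000 -1.0000 0.5000]
Step 2: x=[6.5625 10.8750 16.5625] v=[0.6250 -1.2500 0.6250]
Step 3: x=[6.7032 10.5938 16.7032] v=[0.2813 -0.5625 0.2813]
Step 4: x=[6.5665 10.8673 16.5665] v=[-0.2734 0.5469 -0.2734]
Step 5: x=[6.2550 11.4904 16.2550] v=[-0.6230 1.2461 -0.6230]
Step 6: x=[6.0024 11.9958 16.0024] v=[-0.5053 1.0107 -0.5053]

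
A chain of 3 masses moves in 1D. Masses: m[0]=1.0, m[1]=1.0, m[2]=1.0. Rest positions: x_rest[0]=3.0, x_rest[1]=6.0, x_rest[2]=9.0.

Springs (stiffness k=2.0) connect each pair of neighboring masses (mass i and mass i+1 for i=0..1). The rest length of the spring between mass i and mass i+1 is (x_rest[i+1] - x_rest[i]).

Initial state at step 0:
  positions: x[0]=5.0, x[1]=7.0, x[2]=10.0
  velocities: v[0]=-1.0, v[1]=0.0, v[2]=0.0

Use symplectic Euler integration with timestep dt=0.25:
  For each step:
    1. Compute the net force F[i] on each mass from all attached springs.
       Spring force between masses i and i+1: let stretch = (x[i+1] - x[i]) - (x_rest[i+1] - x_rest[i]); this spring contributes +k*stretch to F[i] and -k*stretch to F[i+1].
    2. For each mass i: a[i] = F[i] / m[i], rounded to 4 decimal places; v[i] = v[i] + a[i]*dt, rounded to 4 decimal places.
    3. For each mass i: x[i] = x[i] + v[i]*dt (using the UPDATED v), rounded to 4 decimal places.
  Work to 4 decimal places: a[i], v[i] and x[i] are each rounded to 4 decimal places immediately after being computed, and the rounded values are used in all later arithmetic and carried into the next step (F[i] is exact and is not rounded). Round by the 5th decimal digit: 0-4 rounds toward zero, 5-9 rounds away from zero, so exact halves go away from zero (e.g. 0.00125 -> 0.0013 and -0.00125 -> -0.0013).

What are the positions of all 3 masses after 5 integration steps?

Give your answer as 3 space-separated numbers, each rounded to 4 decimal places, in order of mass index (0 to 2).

Answer: 3.2045 7.2573 10.2883

Derivation:
Step 0: x=[5.0000 7.0000 10.0000] v=[-1.0000 0.0000 0.0000]
Step 1: x=[4.6250 7.1250 10.0000] v=[-1.5000 0.5000 0.0000]
Step 2: x=[4.1875 7.2969 10.0156] v=[-1.7500 0.6875 0.0625]
Step 3: x=[3.7637 7.4200 10.0664] v=[-1.6953 0.4922 0.2032]
Step 4: x=[3.4219 7.4168 10.1614] v=[-1.3672 -0.0128 0.3800]
Step 5: x=[3.2045 7.2573 10.2883] v=[-0.8698 -0.6380 0.5077]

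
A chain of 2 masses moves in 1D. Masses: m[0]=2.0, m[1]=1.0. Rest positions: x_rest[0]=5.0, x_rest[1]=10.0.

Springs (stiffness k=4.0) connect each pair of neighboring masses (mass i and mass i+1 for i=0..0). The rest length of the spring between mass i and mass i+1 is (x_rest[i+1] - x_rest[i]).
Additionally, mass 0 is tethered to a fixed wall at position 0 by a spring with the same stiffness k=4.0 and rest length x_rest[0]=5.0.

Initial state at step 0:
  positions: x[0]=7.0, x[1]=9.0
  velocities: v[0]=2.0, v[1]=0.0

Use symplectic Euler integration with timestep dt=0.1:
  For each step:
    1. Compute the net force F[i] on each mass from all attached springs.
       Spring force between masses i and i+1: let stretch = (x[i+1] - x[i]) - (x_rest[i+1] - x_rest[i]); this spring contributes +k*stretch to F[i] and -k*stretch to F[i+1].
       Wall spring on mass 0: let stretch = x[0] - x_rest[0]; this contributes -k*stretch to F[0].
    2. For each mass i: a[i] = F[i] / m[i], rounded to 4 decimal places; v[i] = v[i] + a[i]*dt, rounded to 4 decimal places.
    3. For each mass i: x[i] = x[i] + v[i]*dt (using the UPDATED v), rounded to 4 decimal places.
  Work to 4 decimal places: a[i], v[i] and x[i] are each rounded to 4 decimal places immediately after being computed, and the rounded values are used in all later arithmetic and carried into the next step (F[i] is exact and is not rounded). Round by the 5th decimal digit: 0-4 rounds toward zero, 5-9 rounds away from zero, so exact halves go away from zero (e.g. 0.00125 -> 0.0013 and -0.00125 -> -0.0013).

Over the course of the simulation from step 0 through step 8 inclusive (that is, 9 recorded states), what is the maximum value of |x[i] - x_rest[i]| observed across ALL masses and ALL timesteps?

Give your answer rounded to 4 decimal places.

Step 0: x=[7.0000 9.0000] v=[2.0000 0.0000]
Step 1: x=[7.1000 9.1200] v=[1.0000 1.2000]
Step 2: x=[7.0984 9.3592] v=[-0.0160 2.3920]
Step 3: x=[7.0001 9.7080] v=[-0.9835 3.4877]
Step 4: x=[6.8159 10.1485] v=[-1.8419 4.4045]
Step 5: x=[6.5620 10.6557] v=[-2.5386 5.0715]
Step 6: x=[6.2588 11.1991] v=[-3.0323 5.4340]
Step 7: x=[5.9292 11.7449] v=[-3.2960 5.4579]
Step 8: x=[5.5973 12.2581] v=[-3.3187 5.1316]
Max displacement = 2.2581

Answer: 2.2581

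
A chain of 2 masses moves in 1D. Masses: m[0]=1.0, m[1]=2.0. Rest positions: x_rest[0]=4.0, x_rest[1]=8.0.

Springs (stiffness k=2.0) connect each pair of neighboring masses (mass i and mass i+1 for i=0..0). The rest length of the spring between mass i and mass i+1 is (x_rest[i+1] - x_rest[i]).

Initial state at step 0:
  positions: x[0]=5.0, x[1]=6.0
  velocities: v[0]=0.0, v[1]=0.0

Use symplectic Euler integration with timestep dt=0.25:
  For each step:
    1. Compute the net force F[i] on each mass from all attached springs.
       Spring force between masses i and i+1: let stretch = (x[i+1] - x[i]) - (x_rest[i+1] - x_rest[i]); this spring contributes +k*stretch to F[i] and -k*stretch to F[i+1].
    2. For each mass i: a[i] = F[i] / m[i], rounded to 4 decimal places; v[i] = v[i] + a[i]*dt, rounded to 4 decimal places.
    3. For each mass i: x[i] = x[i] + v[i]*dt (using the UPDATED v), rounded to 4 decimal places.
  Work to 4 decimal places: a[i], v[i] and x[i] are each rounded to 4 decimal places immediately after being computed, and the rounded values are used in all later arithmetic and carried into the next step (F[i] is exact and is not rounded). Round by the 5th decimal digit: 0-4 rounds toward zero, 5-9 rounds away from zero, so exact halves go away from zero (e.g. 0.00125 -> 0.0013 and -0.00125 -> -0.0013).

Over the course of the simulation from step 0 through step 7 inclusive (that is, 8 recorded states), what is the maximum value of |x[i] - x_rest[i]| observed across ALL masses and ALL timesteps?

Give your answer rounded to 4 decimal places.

Step 0: x=[5.0000 6.0000] v=[0.0000 0.0000]
Step 1: x=[4.6250 6.1875] v=[-1.5000 0.7500]
Step 2: x=[3.9453 6.5274] v=[-2.7188 1.3594]
Step 3: x=[3.0884 6.9559] v=[-3.4278 1.7139]
Step 4: x=[2.2149 7.3927] v=[-3.4941 1.7470]
Step 5: x=[1.4886 7.7559] v=[-2.9052 1.4526]
Step 6: x=[1.0457 7.9774] v=[-1.7716 0.8858]
Step 7: x=[0.9693 8.0156] v=[-0.3058 0.1529]
Max displacement = 3.0307

Answer: 3.0307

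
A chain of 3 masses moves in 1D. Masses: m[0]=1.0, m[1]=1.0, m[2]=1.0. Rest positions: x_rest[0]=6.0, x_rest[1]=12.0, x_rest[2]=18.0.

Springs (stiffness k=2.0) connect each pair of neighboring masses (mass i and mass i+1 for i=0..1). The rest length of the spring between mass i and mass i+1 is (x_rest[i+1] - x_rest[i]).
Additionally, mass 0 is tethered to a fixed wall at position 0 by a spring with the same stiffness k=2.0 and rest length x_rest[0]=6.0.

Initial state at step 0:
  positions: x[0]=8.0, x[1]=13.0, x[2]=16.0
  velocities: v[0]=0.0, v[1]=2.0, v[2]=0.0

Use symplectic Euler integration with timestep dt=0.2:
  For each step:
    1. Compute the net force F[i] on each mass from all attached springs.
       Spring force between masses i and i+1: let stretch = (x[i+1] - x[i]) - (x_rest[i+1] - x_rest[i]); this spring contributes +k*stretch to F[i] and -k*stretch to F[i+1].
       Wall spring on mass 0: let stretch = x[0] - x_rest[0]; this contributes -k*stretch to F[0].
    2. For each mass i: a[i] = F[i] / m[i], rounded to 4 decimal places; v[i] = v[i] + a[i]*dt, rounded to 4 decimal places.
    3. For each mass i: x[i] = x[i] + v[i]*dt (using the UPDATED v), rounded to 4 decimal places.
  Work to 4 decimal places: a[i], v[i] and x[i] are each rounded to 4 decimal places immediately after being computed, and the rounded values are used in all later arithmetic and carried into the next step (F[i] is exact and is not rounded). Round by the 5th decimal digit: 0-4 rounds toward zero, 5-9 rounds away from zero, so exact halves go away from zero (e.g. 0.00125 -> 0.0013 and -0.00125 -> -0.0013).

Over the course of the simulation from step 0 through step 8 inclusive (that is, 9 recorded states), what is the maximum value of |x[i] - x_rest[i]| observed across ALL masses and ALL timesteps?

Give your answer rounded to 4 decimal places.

Step 0: x=[8.0000 13.0000 16.0000] v=[0.0000 2.0000 0.0000]
Step 1: x=[7.7600 13.2400 16.2400] v=[-1.2000 1.2000 1.2000]
Step 2: x=[7.3376 13.2816 16.7200] v=[-2.1120 0.2080 2.4000]
Step 3: x=[6.8037 13.1228 17.4049] v=[-2.6694 -0.7942 3.4246]
Step 4: x=[6.2311 12.8010 18.2273] v=[-2.8632 -1.6090 4.1118]
Step 5: x=[5.6856 12.3877 19.0956] v=[-2.7277 -2.0664 4.3413]
Step 6: x=[5.2214 11.9749 19.9072] v=[-2.3211 -2.0641 4.0581]
Step 7: x=[4.8797 11.6564 20.5642] v=[-1.7083 -1.5926 3.2852]
Step 8: x=[4.6898 11.5084 20.9886] v=[-0.9495 -0.7402 2.1221]
Max displacement = 2.9886

Answer: 2.9886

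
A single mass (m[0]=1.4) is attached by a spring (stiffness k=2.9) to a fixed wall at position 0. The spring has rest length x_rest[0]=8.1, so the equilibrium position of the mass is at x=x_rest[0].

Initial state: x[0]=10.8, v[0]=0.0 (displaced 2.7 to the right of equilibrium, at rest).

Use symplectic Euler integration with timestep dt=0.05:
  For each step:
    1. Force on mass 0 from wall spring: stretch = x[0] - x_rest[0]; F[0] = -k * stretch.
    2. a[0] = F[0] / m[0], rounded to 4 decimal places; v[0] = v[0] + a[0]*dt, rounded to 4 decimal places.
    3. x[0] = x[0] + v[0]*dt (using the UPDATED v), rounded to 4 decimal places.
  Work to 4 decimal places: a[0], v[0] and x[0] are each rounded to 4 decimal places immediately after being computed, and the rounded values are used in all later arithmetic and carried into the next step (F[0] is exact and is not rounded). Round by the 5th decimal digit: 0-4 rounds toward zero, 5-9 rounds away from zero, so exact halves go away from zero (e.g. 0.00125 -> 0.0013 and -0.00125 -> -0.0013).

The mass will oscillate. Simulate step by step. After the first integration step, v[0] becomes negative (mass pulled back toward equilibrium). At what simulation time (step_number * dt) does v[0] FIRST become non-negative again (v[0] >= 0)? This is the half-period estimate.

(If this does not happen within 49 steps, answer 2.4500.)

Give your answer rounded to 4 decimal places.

Step 0: x=[10.8000] v=[0.0000]
Step 1: x=[10.7860] v=[-0.2796]
Step 2: x=[10.7581] v=[-0.5578]
Step 3: x=[10.7164] v=[-0.8331]
Step 4: x=[10.6612] v=[-1.1041]
Step 5: x=[10.5927] v=[-1.3694]
Step 6: x=[10.5113] v=[-1.6276]
Step 7: x=[10.4174] v=[-1.8773]
Step 8: x=[10.3115] v=[-2.1173]
Step 9: x=[10.1942] v=[-2.3464]
Step 10: x=[10.0660] v=[-2.5633]
Step 11: x=[9.9277] v=[-2.7669]
Step 12: x=[9.7799] v=[-2.9562]
Step 13: x=[9.6234] v=[-3.1302]
Step 14: x=[9.4590] v=[-3.2880]
Step 15: x=[9.2876] v=[-3.4288]
Step 16: x=[9.1100] v=[-3.5518]
Step 17: x=[8.9272] v=[-3.6564]
Step 18: x=[8.7401] v=[-3.7421]
Step 19: x=[8.5497] v=[-3.8084]
Step 20: x=[8.3570] v=[-3.8550]
Step 21: x=[8.1629] v=[-3.8816]
Step 22: x=[7.9685] v=[-3.8881]
Step 23: x=[7.7748] v=[-3.8745]
Step 24: x=[7.5828] v=[-3.8408]
Step 25: x=[7.3934] v=[-3.7872]
Step 26: x=[7.2077] v=[-3.7140]
Step 27: x=[7.0266] v=[-3.6216]
Step 28: x=[6.8511] v=[-3.5104]
Step 29: x=[6.6820] v=[-3.3811]
Step 30: x=[6.5203] v=[-3.2342]
Step 31: x=[6.3668] v=[-3.0706]
Step 32: x=[6.2222] v=[-2.8911]
Step 33: x=[6.0874] v=[-2.6966]
Step 34: x=[5.9630] v=[-2.4882]
Step 35: x=[5.8497] v=[-2.2669]
Step 36: x=[5.7480] v=[-2.0338]
Step 37: x=[5.6585] v=[-1.7902]
Step 38: x=[5.5816] v=[-1.5373]
Step 39: x=[5.5178] v=[-1.2765]
Step 40: x=[5.4673] v=[-1.0091]
Step 41: x=[5.4305] v=[-0.7364]
Step 42: x=[5.4075] v=[-0.4599]
Step 43: x=[5.3985] v=[-0.1810]
Step 44: x=[5.4034] v=[0.0988]
First v>=0 after going negative at step 44, time=2.2000

Answer: 2.2000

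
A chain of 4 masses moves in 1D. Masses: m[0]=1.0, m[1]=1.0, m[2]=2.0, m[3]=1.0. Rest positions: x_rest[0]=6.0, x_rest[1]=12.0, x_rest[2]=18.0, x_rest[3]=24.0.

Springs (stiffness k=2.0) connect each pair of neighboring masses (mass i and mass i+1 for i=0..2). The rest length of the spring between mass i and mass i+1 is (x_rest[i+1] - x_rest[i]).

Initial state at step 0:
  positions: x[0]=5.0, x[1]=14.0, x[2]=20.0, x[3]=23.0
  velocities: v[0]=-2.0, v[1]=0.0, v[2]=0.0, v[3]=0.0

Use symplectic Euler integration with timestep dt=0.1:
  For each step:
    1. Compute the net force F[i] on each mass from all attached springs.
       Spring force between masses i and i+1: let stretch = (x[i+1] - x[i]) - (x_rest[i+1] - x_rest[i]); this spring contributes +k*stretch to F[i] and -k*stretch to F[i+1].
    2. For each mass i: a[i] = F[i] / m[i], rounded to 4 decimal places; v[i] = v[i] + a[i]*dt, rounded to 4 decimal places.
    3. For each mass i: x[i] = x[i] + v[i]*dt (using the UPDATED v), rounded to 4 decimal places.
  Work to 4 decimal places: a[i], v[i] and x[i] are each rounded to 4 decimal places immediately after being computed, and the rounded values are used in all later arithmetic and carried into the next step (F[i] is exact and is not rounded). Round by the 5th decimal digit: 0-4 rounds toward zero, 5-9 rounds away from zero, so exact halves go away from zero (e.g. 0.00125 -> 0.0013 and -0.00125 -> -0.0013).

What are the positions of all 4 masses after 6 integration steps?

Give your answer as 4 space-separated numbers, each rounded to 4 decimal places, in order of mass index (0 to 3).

Step 0: x=[5.0000 14.0000 20.0000 23.0000] v=[-2.0000 0.0000 0.0000 0.0000]
Step 1: x=[4.8600 13.9400 19.9700 23.0600] v=[-1.4000 -0.6000 -0.3000 0.6000]
Step 2: x=[4.7816 13.8190 19.9106 23.1782] v=[-0.7840 -1.2100 -0.5940 1.1820]
Step 3: x=[4.7640 13.6391 19.8230 23.3511] v=[-0.1765 -1.7992 -0.8764 1.7285]
Step 4: x=[4.8039 13.4054 19.7088 23.5734] v=[0.3985 -2.3374 -1.1420 2.2229]
Step 5: x=[4.8958 13.1257 19.5702 23.8384] v=[0.9188 -2.7970 -1.3859 2.6500]
Step 6: x=[5.0323 12.8103 19.4099 24.1380] v=[1.3648 -3.1541 -1.6035 2.9964]

Answer: 5.0323 12.8103 19.4099 24.1380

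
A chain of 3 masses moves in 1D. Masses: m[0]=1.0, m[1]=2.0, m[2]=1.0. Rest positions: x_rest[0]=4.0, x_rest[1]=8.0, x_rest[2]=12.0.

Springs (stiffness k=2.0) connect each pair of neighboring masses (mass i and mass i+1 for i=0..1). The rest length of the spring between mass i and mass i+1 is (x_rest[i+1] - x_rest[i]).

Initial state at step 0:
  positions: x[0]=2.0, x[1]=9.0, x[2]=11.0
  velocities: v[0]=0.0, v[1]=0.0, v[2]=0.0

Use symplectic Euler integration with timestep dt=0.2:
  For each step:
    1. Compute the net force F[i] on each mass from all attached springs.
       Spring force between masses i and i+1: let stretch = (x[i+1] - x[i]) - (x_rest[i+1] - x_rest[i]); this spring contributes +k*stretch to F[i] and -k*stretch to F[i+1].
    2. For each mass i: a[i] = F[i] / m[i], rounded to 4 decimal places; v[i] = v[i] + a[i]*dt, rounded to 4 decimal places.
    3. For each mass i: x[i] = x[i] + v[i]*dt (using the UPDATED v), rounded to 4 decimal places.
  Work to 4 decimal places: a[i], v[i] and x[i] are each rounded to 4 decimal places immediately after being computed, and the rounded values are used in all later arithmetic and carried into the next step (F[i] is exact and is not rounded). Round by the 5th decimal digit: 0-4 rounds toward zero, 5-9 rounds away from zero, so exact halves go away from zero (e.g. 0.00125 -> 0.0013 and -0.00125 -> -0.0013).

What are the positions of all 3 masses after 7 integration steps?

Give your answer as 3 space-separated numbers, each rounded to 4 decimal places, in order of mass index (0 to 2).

Step 0: x=[2.0000 9.0000 11.0000] v=[0.0000 0.0000 0.0000]
Step 1: x=[2.2400 8.8000 11.1600] v=[1.2000 -1.0000 0.8000]
Step 2: x=[2.6848 8.4320 11.4512] v=[2.2240 -1.8400 1.4560]
Step 3: x=[3.2694 7.9549 11.8209] v=[2.9229 -2.3856 1.8483]
Step 4: x=[3.9088 7.4450 12.2013] v=[3.1971 -2.5495 1.9019]
Step 5: x=[4.5111 6.9839 12.5212] v=[3.0116 -2.3055 1.5994]
Step 6: x=[4.9912 6.6454 12.7181] v=[2.4007 -1.6926 0.9845]
Step 7: x=[5.2837 6.4836 12.7492] v=[1.4624 -0.8089 0.1554]

Answer: 5.2837 6.4836 12.7492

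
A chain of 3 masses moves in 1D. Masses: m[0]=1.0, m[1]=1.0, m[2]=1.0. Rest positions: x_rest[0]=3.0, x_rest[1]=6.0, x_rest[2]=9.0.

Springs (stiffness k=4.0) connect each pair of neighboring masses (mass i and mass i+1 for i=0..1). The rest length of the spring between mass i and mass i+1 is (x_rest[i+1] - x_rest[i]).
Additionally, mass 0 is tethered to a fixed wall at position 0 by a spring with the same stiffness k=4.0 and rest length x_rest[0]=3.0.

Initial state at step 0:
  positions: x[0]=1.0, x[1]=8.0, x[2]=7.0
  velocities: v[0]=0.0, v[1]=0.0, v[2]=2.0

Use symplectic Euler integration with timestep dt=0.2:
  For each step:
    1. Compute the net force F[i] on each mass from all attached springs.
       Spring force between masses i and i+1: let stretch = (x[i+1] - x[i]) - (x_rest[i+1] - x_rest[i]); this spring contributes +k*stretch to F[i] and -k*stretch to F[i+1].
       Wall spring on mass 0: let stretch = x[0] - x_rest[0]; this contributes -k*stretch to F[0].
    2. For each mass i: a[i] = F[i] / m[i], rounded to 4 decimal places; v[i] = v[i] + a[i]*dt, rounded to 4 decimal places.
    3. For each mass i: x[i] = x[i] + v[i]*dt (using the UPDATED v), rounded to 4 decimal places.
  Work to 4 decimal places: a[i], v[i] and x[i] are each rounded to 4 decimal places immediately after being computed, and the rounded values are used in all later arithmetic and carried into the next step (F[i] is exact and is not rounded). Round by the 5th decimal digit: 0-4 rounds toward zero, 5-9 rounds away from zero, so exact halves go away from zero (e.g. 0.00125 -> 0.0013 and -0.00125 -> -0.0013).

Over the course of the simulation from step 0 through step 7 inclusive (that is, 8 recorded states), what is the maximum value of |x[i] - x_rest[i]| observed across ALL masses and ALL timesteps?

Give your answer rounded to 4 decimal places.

Step 0: x=[1.0000 8.0000 7.0000] v=[0.0000 0.0000 2.0000]
Step 1: x=[1.9600 6.7200 8.0400] v=[4.8000 -6.4000 5.2000]
Step 2: x=[3.3680 4.8896 9.3488] v=[7.0400 -9.1520 6.5440]
Step 3: x=[4.4806 3.5292 10.4241] v=[5.5629 -6.8019 5.3766]
Step 4: x=[4.7241 3.4242 10.8762] v=[1.2173 -0.5249 2.2607]
Step 5: x=[4.0037 4.7195 10.6160] v=[-3.6019 6.4766 -1.3009]
Step 6: x=[2.7573 6.8437 9.8924] v=[-6.2322 10.6212 -3.6181]
Step 7: x=[1.7235 8.8019 9.1610] v=[-5.1689 9.7910 -3.6571]
Max displacement = 2.8019

Answer: 2.8019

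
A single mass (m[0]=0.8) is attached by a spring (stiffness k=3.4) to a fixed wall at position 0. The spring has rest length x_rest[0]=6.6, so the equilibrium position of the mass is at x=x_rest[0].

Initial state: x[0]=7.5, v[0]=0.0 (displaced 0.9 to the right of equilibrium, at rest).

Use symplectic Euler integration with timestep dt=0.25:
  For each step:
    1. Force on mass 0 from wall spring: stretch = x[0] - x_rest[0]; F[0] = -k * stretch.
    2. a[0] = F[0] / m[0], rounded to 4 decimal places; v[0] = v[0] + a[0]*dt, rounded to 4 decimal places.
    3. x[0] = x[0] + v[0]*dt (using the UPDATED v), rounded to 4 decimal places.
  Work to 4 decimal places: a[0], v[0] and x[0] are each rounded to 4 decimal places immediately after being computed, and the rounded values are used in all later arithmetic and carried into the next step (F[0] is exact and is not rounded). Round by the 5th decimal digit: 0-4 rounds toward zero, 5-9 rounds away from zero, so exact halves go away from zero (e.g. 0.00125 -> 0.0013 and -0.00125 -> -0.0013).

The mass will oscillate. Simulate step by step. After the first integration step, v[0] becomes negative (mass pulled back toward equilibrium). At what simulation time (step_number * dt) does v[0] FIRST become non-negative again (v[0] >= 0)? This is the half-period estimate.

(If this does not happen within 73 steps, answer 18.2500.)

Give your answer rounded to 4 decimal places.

Answer: 1.7500

Derivation:
Step 0: x=[7.5000] v=[0.0000]
Step 1: x=[7.2609] v=[-0.9563]
Step 2: x=[6.8463] v=[-1.6585]
Step 3: x=[6.3663] v=[-1.9202]
Step 4: x=[5.9483] v=[-1.6719]
Step 5: x=[5.7034] v=[-0.9795]
Step 6: x=[5.6967] v=[-0.0269]
Step 7: x=[5.9299] v=[0.9329]
First v>=0 after going negative at step 7, time=1.7500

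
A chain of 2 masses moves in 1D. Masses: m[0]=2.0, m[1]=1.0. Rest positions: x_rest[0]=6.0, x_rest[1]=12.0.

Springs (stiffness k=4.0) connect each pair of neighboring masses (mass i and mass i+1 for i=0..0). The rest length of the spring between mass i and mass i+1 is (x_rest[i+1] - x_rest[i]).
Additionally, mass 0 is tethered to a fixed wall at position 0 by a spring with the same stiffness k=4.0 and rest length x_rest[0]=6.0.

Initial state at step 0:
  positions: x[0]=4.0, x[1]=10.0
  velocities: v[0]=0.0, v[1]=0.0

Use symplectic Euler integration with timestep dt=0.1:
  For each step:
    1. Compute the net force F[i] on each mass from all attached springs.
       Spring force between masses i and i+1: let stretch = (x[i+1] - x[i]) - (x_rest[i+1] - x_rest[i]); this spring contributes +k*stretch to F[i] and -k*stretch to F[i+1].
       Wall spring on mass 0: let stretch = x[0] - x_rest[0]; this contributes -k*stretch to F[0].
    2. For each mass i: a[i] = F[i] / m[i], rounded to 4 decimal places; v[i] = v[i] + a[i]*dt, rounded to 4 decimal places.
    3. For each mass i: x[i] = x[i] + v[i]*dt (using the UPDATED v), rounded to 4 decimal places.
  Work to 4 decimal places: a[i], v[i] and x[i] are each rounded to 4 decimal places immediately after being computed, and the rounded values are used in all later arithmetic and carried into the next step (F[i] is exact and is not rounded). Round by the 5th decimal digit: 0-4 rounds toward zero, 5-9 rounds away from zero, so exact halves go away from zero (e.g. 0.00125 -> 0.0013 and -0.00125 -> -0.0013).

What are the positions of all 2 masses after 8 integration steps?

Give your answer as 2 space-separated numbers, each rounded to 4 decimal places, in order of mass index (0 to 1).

Step 0: x=[4.0000 10.0000] v=[0.0000 0.0000]
Step 1: x=[4.0400 10.0000] v=[0.4000 0.0000]
Step 2: x=[4.1184 10.0016] v=[0.7840 0.0160]
Step 3: x=[4.2321 10.0079] v=[1.1370 0.0627]
Step 4: x=[4.3767 10.0231] v=[1.4457 0.1524]
Step 5: x=[4.5467 10.0525] v=[1.6996 0.2938]
Step 6: x=[4.7358 10.1017] v=[1.8914 0.4915]
Step 7: x=[4.9375 10.1762] v=[2.0174 0.7451]
Step 8: x=[5.1453 10.2812] v=[2.0776 1.0496]

Answer: 5.1453 10.2812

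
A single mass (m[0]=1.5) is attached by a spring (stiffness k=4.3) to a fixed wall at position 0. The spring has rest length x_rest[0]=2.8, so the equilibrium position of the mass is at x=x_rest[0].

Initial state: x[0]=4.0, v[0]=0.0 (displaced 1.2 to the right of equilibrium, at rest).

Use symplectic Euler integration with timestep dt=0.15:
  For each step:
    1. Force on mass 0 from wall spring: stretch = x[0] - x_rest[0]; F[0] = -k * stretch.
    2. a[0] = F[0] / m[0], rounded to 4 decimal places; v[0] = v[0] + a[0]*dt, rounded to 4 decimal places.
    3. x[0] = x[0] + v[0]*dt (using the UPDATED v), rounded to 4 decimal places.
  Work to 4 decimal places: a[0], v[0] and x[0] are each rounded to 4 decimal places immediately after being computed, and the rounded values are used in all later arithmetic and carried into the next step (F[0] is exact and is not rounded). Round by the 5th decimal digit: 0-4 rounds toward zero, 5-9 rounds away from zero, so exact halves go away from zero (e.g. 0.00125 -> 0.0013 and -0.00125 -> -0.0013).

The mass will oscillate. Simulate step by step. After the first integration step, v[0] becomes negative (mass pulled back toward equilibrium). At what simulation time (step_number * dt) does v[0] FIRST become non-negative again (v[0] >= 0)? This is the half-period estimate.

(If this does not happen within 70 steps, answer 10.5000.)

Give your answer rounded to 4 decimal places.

Answer: 1.9500

Derivation:
Step 0: x=[4.0000] v=[0.0000]
Step 1: x=[3.9226] v=[-0.5160]
Step 2: x=[3.7728] v=[-0.9987]
Step 3: x=[3.5603] v=[-1.4170]
Step 4: x=[3.2987] v=[-1.7439]
Step 5: x=[3.0050] v=[-1.9583]
Step 6: x=[2.6980] v=[-2.0465]
Step 7: x=[2.3976] v=[-2.0026]
Step 8: x=[2.1232] v=[-1.8296]
Step 9: x=[1.8924] v=[-1.5386]
Step 10: x=[1.7202] v=[-1.1483]
Step 11: x=[1.6176] v=[-0.6840]
Step 12: x=[1.5913] v=[-0.1756]
Step 13: x=[1.6429] v=[0.3441]
First v>=0 after going negative at step 13, time=1.9500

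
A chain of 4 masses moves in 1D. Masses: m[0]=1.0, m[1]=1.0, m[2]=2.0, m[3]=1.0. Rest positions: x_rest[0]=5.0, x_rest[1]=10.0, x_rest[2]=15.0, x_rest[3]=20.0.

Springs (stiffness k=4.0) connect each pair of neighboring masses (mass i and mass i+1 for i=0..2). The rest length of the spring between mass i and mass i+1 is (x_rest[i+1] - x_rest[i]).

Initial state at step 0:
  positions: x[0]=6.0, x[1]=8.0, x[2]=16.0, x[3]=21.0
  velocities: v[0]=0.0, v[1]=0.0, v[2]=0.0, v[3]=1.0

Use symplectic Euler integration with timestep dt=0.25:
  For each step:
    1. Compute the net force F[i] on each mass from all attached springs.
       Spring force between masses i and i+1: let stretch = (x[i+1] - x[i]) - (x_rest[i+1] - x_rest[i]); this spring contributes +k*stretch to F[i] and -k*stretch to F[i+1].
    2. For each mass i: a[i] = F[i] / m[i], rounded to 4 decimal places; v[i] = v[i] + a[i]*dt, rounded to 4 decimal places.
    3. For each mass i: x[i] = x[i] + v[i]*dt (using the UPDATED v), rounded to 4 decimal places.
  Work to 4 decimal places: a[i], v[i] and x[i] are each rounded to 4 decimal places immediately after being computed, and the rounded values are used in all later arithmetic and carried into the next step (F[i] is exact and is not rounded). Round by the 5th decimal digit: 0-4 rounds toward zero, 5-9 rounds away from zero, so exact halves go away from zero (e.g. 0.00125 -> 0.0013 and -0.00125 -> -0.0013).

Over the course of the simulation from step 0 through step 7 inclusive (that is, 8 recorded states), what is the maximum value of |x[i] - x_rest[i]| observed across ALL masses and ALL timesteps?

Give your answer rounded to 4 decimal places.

Step 0: x=[6.0000 8.0000 16.0000 21.0000] v=[0.0000 0.0000 0.0000 1.0000]
Step 1: x=[5.2500 9.5000 15.6250 21.2500] v=[-3.0000 6.0000 -1.5000 1.0000]
Step 2: x=[4.3125 11.4688 15.1875 21.3438] v=[-3.7500 7.8750 -1.7500 0.3750]
Step 3: x=[3.9141 12.5782 15.0547 21.1485] v=[-1.5937 4.4374 -0.5312 -0.7813]
Step 4: x=[4.4317 12.1407 15.3741 20.6797] v=[2.0704 -1.7502 1.2775 -1.8751]
Step 5: x=[5.6266 10.5843 15.9525 20.1345] v=[4.7794 -6.2258 2.3136 -2.1807]
Step 6: x=[6.8109 9.1305 16.3826 19.7938] v=[4.7371 -5.8153 1.7205 -1.3627]
Step 7: x=[7.3251 8.9098 16.3326 19.8503] v=[2.0567 -0.8828 -0.2000 0.2261]
Max displacement = 2.5782

Answer: 2.5782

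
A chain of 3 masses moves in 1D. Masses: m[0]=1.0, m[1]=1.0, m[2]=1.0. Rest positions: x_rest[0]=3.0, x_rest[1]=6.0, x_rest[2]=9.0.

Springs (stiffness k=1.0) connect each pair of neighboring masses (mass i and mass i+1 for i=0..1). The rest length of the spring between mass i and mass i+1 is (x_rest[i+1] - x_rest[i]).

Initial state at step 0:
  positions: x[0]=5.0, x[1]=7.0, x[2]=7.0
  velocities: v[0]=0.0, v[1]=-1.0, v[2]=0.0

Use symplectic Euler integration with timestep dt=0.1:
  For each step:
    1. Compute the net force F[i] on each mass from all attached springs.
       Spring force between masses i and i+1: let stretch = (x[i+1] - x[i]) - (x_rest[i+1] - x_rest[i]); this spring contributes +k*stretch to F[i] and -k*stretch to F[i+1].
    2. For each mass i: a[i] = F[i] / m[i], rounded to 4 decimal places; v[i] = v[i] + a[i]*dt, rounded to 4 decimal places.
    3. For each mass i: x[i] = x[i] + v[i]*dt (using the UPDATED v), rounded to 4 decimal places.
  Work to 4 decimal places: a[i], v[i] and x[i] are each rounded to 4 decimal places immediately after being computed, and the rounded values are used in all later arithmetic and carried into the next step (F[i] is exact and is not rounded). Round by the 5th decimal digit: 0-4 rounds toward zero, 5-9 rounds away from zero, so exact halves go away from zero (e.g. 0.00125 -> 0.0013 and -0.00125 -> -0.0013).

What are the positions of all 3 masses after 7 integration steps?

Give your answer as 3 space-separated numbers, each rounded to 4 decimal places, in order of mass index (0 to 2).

Answer: 4.6565 5.9165 7.7269

Derivation:
Step 0: x=[5.0000 7.0000 7.0000] v=[0.0000 -1.0000 0.0000]
Step 1: x=[4.9900 6.8800 7.0300] v=[-0.1000 -1.2000 0.3000]
Step 2: x=[4.9689 6.7426 7.0885] v=[-0.2110 -1.3740 0.5850]
Step 3: x=[4.9355 6.5909 7.1735] v=[-0.3336 -1.5168 0.8504]
Step 4: x=[4.8887 6.4285 7.2827] v=[-0.4681 -1.6241 1.0921]
Step 5: x=[4.8273 6.2592 7.4134] v=[-0.6141 -1.6927 1.3067]
Step 6: x=[4.7502 6.0872 7.5625] v=[-0.7709 -1.7205 1.4913]
Step 7: x=[4.6565 5.9165 7.7269] v=[-0.9372 -1.7067 1.6438]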